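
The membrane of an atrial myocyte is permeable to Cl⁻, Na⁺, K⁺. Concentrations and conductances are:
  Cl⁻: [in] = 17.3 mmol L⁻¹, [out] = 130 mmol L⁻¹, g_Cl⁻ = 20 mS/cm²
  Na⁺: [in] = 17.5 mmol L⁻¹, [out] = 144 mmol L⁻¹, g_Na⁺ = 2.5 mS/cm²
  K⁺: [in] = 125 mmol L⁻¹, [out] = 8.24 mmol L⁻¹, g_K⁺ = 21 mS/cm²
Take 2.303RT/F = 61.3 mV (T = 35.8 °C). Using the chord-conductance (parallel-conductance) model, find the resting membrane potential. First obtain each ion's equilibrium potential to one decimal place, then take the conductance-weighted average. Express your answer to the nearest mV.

E_Cl⁻ = (61.3/-1)·log₁₀(130/17.3) = -53.7 mV
E_Na⁺ = (61.3/1)·log₁₀(144/17.5) = 56.1 mV
E_K⁺ = (61.3/1)·log₁₀(8.24/125) = -72.4 mV
Vm = (Σ gᵢEᵢ)/(Σ gᵢ) = (20·-53.7 + 2.5·56.1 + 21·-72.4) / (20 + 2.5 + 21)
= -2454.15 / 43.5 = -56.42 mV

-56 mV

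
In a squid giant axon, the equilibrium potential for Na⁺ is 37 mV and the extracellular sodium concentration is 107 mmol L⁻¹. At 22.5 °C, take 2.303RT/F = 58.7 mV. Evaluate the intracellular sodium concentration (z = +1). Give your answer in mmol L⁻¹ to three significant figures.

25.1 mmol L⁻¹

Nernst: E = (58.7/1) · log₁₀([out]/[in]), so log₁₀([out]/[in]) = 37.0 × 1 / 58.7 = 0.6303.
[out]/[in] = 10^(0.6303) = 4.269.
[in] = 107 / 4.269 = 25.06 mmol L⁻¹.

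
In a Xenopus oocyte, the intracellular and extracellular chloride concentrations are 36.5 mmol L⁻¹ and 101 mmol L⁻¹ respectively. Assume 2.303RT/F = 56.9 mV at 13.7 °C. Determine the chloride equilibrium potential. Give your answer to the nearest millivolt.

-25 mV

E = (56.9/z) · log₁₀([Cl⁻]_out/[Cl⁻]_in) with z = -1.
For an anion, dividing by z = -1 reverses the sign.
= (56.9/-1) · log₁₀(101/36.5) = -56.90 · log₁₀(2.767)
= -56.90 · (0.4420) = -25.15 mV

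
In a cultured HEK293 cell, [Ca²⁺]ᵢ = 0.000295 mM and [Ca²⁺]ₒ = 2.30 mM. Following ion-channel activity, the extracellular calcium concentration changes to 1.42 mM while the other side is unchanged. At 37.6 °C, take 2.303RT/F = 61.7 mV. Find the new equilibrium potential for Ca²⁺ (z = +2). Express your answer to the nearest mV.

114 mV

After the shift: [Ca²⁺]_out = 1.42, [Ca²⁺]_in = 0.000295 mM.
E_new = (61.7/2)·log₁₀(1.42/0.000295) = 30.85 · (3.6825) = 113.60 mV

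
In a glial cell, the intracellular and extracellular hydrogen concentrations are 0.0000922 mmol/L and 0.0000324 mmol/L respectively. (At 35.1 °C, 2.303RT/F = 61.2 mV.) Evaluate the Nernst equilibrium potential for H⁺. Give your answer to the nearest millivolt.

-28 mV

E = (61.2/z) · log₁₀([H⁺]_out/[H⁺]_in) with z = +1.
= (61.2/1) · log₁₀(0.0000324/0.0000922) = 61.20 · log₁₀(0.3514)
= 61.20 · (-0.4542) = -27.80 mV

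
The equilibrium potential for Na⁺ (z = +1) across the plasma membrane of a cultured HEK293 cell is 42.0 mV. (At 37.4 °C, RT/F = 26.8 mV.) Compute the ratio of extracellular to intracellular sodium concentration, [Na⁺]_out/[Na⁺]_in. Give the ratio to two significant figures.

4.8

ln([out]/[in]) = E·z/(26.8) = 42.0 × 1 / 26.8 = 1.5672
[out]/[in] = e^(1.5672) = 4.793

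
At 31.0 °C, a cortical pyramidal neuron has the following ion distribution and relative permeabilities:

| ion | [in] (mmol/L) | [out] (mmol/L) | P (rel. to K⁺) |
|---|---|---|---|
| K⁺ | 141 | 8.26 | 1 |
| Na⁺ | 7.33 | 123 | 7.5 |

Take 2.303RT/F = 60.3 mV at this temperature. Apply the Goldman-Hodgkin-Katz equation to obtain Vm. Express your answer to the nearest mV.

Vm = 60.3 · log₁₀[(Σ P·[cation]ₒ + Σ P·[anion]ᵢ) / (Σ P·[cation]ᵢ + Σ P·[anion]ₒ)]
Numerator = 1×8.26 + 7.5×123 = 930.8
Denominator = 1×141 + 7.5×7.33 = 196
Vm = 60.3 · log₁₀(4.7494) = 60.3 × (0.6766) = 40.80 mV

41 mV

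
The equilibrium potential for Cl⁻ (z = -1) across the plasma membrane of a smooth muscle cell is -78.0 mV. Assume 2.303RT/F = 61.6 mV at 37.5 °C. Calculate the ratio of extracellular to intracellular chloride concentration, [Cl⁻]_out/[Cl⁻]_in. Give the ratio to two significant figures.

log₁₀([out]/[in]) = E·z/(61.6) = -78.0 × -1 / 61.6 = 1.2662
[out]/[in] = 10^(1.2662) = 18.46

18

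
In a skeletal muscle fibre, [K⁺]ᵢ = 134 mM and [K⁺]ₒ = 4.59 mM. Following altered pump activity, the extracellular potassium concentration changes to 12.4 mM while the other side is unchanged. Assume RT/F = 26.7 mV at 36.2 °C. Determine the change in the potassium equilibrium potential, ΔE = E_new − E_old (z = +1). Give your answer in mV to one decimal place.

E_old = (26.7/1)·ln(4.59/134) = -90.08 mV
E_new = (26.7/1)·ln(12.4/134) = -63.55 mV
ΔE = -63.55 − (-90.08) = 26.53 mV

26.5 mV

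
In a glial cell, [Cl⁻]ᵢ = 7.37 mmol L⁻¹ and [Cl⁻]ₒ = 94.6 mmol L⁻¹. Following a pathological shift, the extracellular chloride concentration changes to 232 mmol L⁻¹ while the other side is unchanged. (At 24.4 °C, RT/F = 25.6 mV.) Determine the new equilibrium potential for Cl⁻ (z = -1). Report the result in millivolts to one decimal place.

-88.3 mV

After the shift: [Cl⁻]_out = 232, [Cl⁻]_in = 7.37 mmol L⁻¹.
E_new = (25.6/-1)·ln(232/7.37) = -25.60 · (3.4493) = -88.30 mV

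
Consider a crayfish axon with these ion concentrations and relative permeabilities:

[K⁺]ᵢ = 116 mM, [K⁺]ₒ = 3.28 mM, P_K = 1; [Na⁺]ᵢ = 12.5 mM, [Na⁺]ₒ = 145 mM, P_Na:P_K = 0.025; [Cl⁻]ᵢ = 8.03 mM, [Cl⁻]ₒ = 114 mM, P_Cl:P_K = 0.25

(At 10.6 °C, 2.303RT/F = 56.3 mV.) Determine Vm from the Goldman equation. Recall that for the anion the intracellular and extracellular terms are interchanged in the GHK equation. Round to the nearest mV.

Vm = 56.3 · log₁₀[(Σ P·[cation]ₒ + Σ P·[anion]ᵢ) / (Σ P·[cation]ᵢ + Σ P·[anion]ₒ)]
Numerator = 1×3.28 + 0.025×145 + 0.25×8.03 = 8.912
Denominator = 1×116 + 0.025×12.5 + 0.25×114 = 144.8
Vm = 56.3 · log₁₀(0.061545) = 56.3 × (-1.2108) = -68.17 mV

-68 mV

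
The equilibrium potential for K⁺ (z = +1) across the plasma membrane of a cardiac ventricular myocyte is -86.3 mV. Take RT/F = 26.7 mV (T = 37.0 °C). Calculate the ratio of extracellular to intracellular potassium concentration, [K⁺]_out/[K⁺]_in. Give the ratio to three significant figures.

0.0395

ln([out]/[in]) = E·z/(26.7) = -86.3 × 1 / 26.7 = -3.2322
[out]/[in] = e^(-3.2322) = 0.03947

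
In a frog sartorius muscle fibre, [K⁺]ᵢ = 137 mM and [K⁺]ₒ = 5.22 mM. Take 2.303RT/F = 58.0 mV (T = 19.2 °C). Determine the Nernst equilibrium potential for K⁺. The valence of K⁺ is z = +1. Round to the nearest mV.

E = (58.0/z) · log₁₀([K⁺]_out/[K⁺]_in) with z = +1.
= (58.0/1) · log₁₀(5.22/137) = 58.00 · log₁₀(0.0381)
= 58.00 · (-1.4191) = -82.30 mV

-82 mV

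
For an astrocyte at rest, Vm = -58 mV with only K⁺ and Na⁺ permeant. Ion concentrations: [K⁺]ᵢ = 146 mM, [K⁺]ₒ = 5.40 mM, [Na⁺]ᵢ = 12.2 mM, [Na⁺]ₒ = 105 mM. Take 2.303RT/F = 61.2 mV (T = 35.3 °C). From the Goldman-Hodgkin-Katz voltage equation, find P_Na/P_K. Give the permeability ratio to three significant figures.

0.107

Let α = P_Na/P_K. GHK: Vm = 61.2·log₁₀[(Kₒ + α·Naₒ)/(Kᵢ + α·Naᵢ)].
10^(Vm/61.2) = 10^(-58.0/61.2) = 0.11279
So 0.11279·(Kᵢ + α·Naᵢ) = Kₒ + α·Naₒ → α = (0.11279·146.0 − 5.4) / (105.0 − 0.11279·12.2)
α = (16.47 − 5.4) / (105.0 − 1.376) = 11.07/103.6 = 0.1068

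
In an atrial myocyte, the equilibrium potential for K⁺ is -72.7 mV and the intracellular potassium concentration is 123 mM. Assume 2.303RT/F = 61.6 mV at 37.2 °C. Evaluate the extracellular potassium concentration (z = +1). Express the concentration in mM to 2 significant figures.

Nernst: E = (61.6/1) · log₁₀([out]/[in]), so log₁₀([out]/[in]) = -72.7 × 1 / 61.6 = -1.1802.
[out]/[in] = 10^(-1.1802) = 0.06604.
[out] = 0.06604 × 123 = 8.123 mM.

8.1 mM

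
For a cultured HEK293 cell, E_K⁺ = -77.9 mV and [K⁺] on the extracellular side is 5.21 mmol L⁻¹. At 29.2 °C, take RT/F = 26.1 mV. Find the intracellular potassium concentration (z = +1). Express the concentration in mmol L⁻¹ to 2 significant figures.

100 mmol L⁻¹

Nernst: E = (26.1/1) · ln([out]/[in]), so ln([out]/[in]) = -77.9 × 1 / 26.1 = -2.9847.
[out]/[in] = e^(-2.9847) = 0.05056.
[in] = 5.21 / 0.05056 = 103.1 mmol L⁻¹.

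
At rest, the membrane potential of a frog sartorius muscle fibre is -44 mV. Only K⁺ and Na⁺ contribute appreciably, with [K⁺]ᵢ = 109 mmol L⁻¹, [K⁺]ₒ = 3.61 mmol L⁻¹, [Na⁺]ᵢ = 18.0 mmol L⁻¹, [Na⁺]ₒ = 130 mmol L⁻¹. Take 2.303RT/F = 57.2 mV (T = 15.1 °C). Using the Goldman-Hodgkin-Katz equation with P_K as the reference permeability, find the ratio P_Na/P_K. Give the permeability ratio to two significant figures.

0.12

Let α = P_Na/P_K. GHK: Vm = 57.2·log₁₀[(Kₒ + α·Naₒ)/(Kᵢ + α·Naᵢ)].
10^(Vm/57.2) = 10^(-44.0/57.2) = 0.17013
So 0.17013·(Kᵢ + α·Naᵢ) = Kₒ + α·Naₒ → α = (0.17013·109.0 − 3.61) / (130.0 − 0.17013·18.0)
α = (18.54 − 3.61) / (130.0 − 3.062) = 14.93/126.9 = 0.1176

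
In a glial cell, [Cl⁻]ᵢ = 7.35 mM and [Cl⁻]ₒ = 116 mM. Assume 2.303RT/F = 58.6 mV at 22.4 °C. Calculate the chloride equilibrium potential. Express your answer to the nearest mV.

E = (58.6/z) · log₁₀([Cl⁻]_out/[Cl⁻]_in) with z = -1.
For an anion, dividing by z = -1 reverses the sign.
= (58.6/-1) · log₁₀(116/7.35) = -58.60 · log₁₀(15.78)
= -58.60 · (1.1982) = -70.21 mV

-70 mV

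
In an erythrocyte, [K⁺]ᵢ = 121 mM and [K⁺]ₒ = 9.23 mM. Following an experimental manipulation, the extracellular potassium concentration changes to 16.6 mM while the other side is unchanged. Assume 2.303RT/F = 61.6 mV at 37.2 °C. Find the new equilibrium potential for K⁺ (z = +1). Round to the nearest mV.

After the shift: [K⁺]_out = 16.6, [K⁺]_in = 121 mM.
E_new = (61.6/1)·log₁₀(16.6/121) = 61.60 · (-0.8627) = -53.14 mV

-53 mV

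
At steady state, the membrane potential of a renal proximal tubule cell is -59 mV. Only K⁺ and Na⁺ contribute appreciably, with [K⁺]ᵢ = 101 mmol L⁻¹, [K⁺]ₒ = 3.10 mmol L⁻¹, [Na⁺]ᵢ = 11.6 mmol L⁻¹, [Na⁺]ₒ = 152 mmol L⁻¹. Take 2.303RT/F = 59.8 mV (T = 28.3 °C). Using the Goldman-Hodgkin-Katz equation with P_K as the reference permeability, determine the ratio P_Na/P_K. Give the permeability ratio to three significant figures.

Let α = P_Na/P_K. GHK: Vm = 59.8·log₁₀[(Kₒ + α·Naₒ)/(Kᵢ + α·Naᵢ)].
10^(Vm/59.8) = 10^(-59.0/59.8) = 0.10313
So 0.10313·(Kᵢ + α·Naᵢ) = Kₒ + α·Naₒ → α = (0.10313·101.0 − 3.1) / (152.0 − 0.10313·11.6)
α = (10.42 − 3.1) / (152.0 − 1.196) = 7.316/150.8 = 0.04851

0.0485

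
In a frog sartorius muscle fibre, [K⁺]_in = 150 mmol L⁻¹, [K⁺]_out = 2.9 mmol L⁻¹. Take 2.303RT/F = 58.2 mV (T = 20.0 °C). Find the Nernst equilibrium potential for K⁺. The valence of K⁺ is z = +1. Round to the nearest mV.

-100 mV

E = (58.2/z) · log₁₀([K⁺]_out/[K⁺]_in) with z = +1.
= (58.2/1) · log₁₀(2.9/150) = 58.20 · log₁₀(0.01933)
= 58.20 · (-1.7137) = -99.74 mV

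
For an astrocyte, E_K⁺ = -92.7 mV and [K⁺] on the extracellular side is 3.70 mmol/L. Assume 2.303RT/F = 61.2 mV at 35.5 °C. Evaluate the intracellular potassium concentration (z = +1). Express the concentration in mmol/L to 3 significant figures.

121 mmol/L

Nernst: E = (61.2/1) · log₁₀([out]/[in]), so log₁₀([out]/[in]) = -92.7 × 1 / 61.2 = -1.5147.
[out]/[in] = 10^(-1.5147) = 0.03057.
[in] = 3.70 / 0.03057 = 121 mmol/L.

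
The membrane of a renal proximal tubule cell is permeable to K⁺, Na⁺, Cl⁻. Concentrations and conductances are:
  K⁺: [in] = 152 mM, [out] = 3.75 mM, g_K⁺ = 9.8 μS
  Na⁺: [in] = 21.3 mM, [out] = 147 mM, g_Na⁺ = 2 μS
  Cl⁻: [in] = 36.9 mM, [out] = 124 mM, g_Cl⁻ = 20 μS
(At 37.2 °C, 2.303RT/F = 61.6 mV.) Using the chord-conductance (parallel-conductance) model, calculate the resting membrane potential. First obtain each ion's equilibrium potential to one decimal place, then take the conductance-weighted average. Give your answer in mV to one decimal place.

-47.6 mV

E_K⁺ = (61.6/1)·log₁₀(3.75/152) = -99.0 mV
E_Na⁺ = (61.6/1)·log₁₀(147/21.3) = 51.7 mV
E_Cl⁻ = (61.6/-1)·log₁₀(124/36.9) = -32.4 mV
Vm = (Σ gᵢEᵢ)/(Σ gᵢ) = (9.8·-99.0 + 2·51.7 + 20·-32.4) / (9.8 + 2 + 20)
= -1514.80 / 31.8 = -47.64 mV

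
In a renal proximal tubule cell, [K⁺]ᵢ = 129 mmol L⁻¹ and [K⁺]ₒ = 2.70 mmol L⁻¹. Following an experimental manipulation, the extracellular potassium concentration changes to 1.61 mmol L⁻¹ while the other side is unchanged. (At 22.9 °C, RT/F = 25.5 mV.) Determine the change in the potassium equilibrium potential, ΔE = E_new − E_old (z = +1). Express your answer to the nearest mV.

-13 mV

E_old = (25.5/1)·ln(2.70/129) = -98.60 mV
E_new = (25.5/1)·ln(1.61/129) = -111.78 mV
ΔE = -111.78 − (-98.60) = -13.18 mV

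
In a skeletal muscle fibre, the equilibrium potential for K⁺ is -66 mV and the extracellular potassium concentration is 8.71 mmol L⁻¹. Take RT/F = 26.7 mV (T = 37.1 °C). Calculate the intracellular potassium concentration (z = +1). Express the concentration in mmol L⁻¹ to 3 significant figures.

103 mmol L⁻¹

Nernst: E = (26.7/1) · ln([out]/[in]), so ln([out]/[in]) = -66.0 × 1 / 26.7 = -2.4719.
[out]/[in] = e^(-2.4719) = 0.08442.
[in] = 8.71 / 0.08442 = 103.2 mmol L⁻¹.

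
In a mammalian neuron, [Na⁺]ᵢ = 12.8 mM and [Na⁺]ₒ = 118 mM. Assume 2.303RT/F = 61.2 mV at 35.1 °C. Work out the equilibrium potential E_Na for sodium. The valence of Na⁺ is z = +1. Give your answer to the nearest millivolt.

E = (61.2/z) · log₁₀([Na⁺]_out/[Na⁺]_in) with z = +1.
= (61.2/1) · log₁₀(118/12.8) = 61.20 · log₁₀(9.219)
= 61.20 · (0.9647) = 59.04 mV

59 mV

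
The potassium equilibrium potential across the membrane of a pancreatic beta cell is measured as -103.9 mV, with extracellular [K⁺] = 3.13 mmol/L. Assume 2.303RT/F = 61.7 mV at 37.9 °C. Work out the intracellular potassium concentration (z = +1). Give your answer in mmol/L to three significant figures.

Nernst: E = (61.7/1) · log₁₀([out]/[in]), so log₁₀([out]/[in]) = -103.9 × 1 / 61.7 = -1.6840.
[out]/[in] = 10^(-1.6840) = 0.0207.
[in] = 3.13 / 0.0207 = 151.2 mmol/L.

151 mmol/L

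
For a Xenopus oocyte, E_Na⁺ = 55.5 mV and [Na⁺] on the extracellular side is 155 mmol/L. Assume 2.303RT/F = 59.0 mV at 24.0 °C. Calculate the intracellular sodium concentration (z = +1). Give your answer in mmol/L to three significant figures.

17.8 mmol/L

Nernst: E = (59.0/1) · log₁₀([out]/[in]), so log₁₀([out]/[in]) = 55.5 × 1 / 59.0 = 0.9407.
[out]/[in] = 10^(0.9407) = 8.723.
[in] = 155 / 8.723 = 17.77 mmol/L.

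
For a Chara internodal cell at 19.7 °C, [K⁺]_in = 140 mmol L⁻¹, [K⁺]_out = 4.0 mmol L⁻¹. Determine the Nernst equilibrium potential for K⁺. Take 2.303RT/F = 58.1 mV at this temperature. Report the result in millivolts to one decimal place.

-89.7 mV

E = (58.1/z) · log₁₀([K⁺]_out/[K⁺]_in) with z = +1.
= (58.1/1) · log₁₀(4.0/140) = 58.10 · log₁₀(0.02857)
= 58.10 · (-1.5441) = -89.71 mV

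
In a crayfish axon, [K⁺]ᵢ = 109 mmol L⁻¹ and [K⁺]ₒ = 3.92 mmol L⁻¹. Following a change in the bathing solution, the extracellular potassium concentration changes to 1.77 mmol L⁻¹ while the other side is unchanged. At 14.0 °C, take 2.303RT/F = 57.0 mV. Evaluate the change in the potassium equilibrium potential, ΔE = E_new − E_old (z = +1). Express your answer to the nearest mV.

-20 mV

E_old = (57.0/1)·log₁₀(3.92/109) = -82.32 mV
E_new = (57.0/1)·log₁₀(1.77/109) = -102.00 mV
ΔE = -102.00 − (-82.32) = -19.68 mV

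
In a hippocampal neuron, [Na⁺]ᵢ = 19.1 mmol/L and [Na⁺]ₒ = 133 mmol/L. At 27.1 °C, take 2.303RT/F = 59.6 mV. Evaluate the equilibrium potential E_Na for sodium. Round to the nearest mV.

50 mV

E = (59.6/z) · log₁₀([Na⁺]_out/[Na⁺]_in) with z = +1.
= (59.6/1) · log₁₀(133/19.1) = 59.60 · log₁₀(6.963)
= 59.60 · (0.8428) = 50.23 mV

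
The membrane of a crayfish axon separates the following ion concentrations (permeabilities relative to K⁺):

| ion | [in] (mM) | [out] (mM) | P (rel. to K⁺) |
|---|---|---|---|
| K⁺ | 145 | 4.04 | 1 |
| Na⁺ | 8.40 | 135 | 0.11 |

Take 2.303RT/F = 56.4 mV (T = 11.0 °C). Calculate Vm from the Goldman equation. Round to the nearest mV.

Vm = 56.4 · log₁₀[(Σ P·[cation]ₒ + Σ P·[anion]ᵢ) / (Σ P·[cation]ᵢ + Σ P·[anion]ₒ)]
Numerator = 1×4.04 + 0.11×135 = 18.89
Denominator = 1×145 + 0.11×8.40 = 145.9
Vm = 56.4 · log₁₀(0.12945) = 56.4 × (-0.8879) = -50.08 mV

-50 mV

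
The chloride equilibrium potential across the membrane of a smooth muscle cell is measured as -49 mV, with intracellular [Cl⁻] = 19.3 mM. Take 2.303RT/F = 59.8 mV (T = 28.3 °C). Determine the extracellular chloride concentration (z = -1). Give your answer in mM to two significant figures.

130 mM

Nernst: E = (59.8/-1) · log₁₀([out]/[in]), so log₁₀([out]/[in]) = -49.0 × -1 / 59.8 = 0.8194.
[out]/[in] = 10^(0.8194) = 6.598.
[out] = 6.598 × 19.3 = 127.3 mM.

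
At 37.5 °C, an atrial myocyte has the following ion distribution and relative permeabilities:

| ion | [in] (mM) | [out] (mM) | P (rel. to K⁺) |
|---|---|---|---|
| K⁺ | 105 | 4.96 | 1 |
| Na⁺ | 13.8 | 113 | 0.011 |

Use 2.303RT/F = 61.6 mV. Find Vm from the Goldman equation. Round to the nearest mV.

-76 mV

Vm = 61.6 · log₁₀[(Σ P·[cation]ₒ + Σ P·[anion]ᵢ) / (Σ P·[cation]ᵢ + Σ P·[anion]ₒ)]
Numerator = 1×4.96 + 0.011×113 = 6.203
Denominator = 1×105 + 0.011×13.8 = 105.2
Vm = 61.6 · log₁₀(0.058991) = 61.6 × (-1.2292) = -75.72 mV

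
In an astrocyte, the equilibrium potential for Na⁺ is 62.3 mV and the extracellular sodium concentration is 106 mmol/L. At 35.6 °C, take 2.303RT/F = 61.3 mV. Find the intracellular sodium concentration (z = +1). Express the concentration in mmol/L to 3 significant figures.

10.2 mmol/L

Nernst: E = (61.3/1) · log₁₀([out]/[in]), so log₁₀([out]/[in]) = 62.3 × 1 / 61.3 = 1.0163.
[out]/[in] = 10^(1.0163) = 10.38.
[in] = 106 / 10.38 = 10.21 mmol/L.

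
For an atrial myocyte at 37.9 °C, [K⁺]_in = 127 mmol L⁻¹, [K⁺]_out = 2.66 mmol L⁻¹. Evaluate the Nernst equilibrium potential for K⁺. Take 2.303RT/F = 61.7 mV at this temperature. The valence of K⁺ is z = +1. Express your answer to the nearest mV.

E = (61.7/z) · log₁₀([K⁺]_out/[K⁺]_in) with z = +1.
= (61.7/1) · log₁₀(2.66/127) = 61.70 · log₁₀(0.02094)
= 61.70 · (-1.6789) = -103.59 mV

-104 mV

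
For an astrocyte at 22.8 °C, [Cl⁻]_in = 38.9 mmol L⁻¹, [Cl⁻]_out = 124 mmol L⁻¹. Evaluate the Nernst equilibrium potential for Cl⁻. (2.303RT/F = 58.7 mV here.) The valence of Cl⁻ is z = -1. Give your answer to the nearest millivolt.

-30 mV

E = (58.7/z) · log₁₀([Cl⁻]_out/[Cl⁻]_in) with z = -1.
For an anion, dividing by z = -1 reverses the sign.
= (58.7/-1) · log₁₀(124/38.9) = -58.70 · log₁₀(3.188)
= -58.70 · (0.5035) = -29.55 mV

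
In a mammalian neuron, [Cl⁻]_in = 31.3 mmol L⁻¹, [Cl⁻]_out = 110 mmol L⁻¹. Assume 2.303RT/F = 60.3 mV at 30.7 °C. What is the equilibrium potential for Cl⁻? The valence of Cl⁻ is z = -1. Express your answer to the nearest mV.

E = (60.3/z) · log₁₀([Cl⁻]_out/[Cl⁻]_in) with z = -1.
For an anion, dividing by z = -1 reverses the sign.
= (60.3/-1) · log₁₀(110/31.3) = -60.30 · log₁₀(3.514)
= -60.30 · (0.5458) = -32.91 mV

-33 mV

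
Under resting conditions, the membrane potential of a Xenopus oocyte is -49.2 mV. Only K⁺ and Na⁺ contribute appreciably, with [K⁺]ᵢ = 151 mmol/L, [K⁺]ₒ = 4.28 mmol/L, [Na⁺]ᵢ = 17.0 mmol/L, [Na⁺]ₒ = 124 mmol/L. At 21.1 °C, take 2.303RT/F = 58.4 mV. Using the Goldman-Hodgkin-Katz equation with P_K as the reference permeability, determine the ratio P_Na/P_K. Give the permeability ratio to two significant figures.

Let α = P_Na/P_K. GHK: Vm = 58.4·log₁₀[(Kₒ + α·Naₒ)/(Kᵢ + α·Naᵢ)].
10^(Vm/58.4) = 10^(-49.2/58.4) = 0.14373
So 0.14373·(Kᵢ + α·Naᵢ) = Kₒ + α·Naₒ → α = (0.14373·151.0 − 4.28) / (124.0 − 0.14373·17.0)
α = (21.7 − 4.28) / (124.0 − 2.443) = 17.42/121.6 = 0.1433

0.14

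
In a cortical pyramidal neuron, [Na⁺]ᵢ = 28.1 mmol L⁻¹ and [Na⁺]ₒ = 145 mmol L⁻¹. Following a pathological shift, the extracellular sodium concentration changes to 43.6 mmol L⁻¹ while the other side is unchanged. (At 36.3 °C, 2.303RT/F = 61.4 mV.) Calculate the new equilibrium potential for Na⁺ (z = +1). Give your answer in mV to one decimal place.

11.7 mV

After the shift: [Na⁺]_out = 43.6, [Na⁺]_in = 28.1 mmol L⁻¹.
E_new = (61.4/1)·log₁₀(43.6/28.1) = 61.40 · (0.1908) = 11.71 mV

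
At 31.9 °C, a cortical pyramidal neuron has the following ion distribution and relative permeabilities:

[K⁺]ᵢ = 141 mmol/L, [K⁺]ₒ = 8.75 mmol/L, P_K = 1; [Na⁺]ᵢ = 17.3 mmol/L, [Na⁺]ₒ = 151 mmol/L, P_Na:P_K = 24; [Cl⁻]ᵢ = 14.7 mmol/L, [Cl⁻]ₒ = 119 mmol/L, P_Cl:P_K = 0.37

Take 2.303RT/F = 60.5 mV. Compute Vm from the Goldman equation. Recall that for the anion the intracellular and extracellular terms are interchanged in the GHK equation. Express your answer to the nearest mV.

Vm = 60.5 · log₁₀[(Σ P·[cation]ₒ + Σ P·[anion]ᵢ) / (Σ P·[cation]ᵢ + Σ P·[anion]ₒ)]
Numerator = 1×8.75 + 24×151 + 0.37×14.7 = 3638
Denominator = 1×141 + 24×17.3 + 0.37×119 = 600.2
Vm = 60.5 · log₁₀(6.0613) = 60.5 × (0.7826) = 47.35 mV

47 mV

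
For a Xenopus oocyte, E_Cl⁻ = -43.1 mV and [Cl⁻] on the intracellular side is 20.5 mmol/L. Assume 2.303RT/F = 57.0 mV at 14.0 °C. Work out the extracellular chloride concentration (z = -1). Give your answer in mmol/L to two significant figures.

Nernst: E = (57.0/-1) · log₁₀([out]/[in]), so log₁₀([out]/[in]) = -43.1 × -1 / 57.0 = 0.7561.
[out]/[in] = 10^(0.7561) = 5.703.
[out] = 5.703 × 20.5 = 116.9 mmol/L.

120 mmol/L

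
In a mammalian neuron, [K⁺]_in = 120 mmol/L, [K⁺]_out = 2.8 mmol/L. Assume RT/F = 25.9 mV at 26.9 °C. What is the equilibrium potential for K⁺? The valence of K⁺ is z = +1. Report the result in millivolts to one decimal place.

-97.3 mV

E = (25.9/z) · ln([K⁺]_out/[K⁺]_in) with z = +1.
= (25.9/1) · ln(2.8/120) = 25.90 · ln(0.02333)
= 25.90 · (-3.7579) = -97.33 mV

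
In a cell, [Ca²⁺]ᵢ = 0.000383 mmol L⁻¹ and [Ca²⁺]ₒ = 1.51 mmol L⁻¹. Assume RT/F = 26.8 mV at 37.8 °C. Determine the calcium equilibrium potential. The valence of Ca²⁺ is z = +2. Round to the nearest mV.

111 mV

E = (26.8/z) · ln([Ca²⁺]_out/[Ca²⁺]_in) with z = +2.
= (26.8/2) · ln(1.51/0.000383) = 13.40 · ln(3943)
= 13.40 · (8.2796) = 110.95 mV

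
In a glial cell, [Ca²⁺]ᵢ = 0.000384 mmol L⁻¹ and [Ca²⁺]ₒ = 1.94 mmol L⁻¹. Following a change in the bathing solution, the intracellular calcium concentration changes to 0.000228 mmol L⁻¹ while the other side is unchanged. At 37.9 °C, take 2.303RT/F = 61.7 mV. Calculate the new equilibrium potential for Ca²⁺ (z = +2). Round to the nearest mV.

After the shift: [Ca²⁺]_out = 1.94, [Ca²⁺]_in = 0.000228 mmol L⁻¹.
E_new = (61.7/2)·log₁₀(1.94/0.000228) = 30.85 · (3.9299) = 121.24 mV

121 mV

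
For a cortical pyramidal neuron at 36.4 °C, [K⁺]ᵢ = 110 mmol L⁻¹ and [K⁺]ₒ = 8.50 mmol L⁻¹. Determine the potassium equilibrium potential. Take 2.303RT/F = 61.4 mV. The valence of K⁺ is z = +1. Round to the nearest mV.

E = (61.4/z) · log₁₀([K⁺]_out/[K⁺]_in) with z = +1.
= (61.4/1) · log₁₀(8.50/110) = 61.40 · log₁₀(0.07727)
= 61.40 · (-1.1120) = -68.28 mV

-68 mV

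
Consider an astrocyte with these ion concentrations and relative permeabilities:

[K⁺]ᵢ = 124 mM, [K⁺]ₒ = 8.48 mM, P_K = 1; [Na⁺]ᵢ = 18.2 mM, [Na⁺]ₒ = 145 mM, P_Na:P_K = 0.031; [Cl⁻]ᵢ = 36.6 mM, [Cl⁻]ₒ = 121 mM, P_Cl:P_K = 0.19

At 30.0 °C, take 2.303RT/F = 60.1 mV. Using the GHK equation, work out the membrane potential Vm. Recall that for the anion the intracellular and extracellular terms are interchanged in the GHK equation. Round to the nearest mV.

-52 mV

Vm = 60.1 · log₁₀[(Σ P·[cation]ₒ + Σ P·[anion]ᵢ) / (Σ P·[cation]ᵢ + Σ P·[anion]ₒ)]
Numerator = 1×8.48 + 0.031×145 + 0.19×36.6 = 19.93
Denominator = 1×124 + 0.031×18.2 + 0.19×121 = 147.6
Vm = 60.1 · log₁₀(0.13506) = 60.1 × (-0.8695) = -52.25 mV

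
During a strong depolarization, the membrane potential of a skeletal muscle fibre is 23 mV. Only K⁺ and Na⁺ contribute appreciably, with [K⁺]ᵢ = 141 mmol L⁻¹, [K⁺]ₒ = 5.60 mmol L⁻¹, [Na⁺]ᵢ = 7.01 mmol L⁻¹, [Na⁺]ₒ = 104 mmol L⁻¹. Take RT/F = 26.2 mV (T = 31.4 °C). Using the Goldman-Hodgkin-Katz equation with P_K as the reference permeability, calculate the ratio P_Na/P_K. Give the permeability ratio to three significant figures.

3.83

Let α = P_Na/P_K. GHK: Vm = 26.2·ln[(Kₒ + α·Naₒ)/(Kᵢ + α·Naᵢ)].
e^(Vm/26.2) = e^(23.0/26.2) = 2.4058
So 2.4058·(Kᵢ + α·Naᵢ) = Kₒ + α·Naₒ → α = (2.4058·141.0 − 5.6) / (104.0 − 2.4058·7.01)
α = (339.2 − 5.6) / (104.0 − 16.86) = 333.6/87.14 = 3.829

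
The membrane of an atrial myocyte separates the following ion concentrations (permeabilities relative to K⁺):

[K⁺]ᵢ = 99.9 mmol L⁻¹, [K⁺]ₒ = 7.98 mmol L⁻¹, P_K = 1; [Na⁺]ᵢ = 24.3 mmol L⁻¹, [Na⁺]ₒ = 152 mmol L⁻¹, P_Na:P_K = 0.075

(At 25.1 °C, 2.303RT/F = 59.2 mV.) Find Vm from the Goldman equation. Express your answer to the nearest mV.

Vm = 59.2 · log₁₀[(Σ P·[cation]ₒ + Σ P·[anion]ᵢ) / (Σ P·[cation]ᵢ + Σ P·[anion]ₒ)]
Numerator = 1×7.98 + 0.075×152 = 19.38
Denominator = 1×99.9 + 0.075×24.3 = 101.7
Vm = 59.2 · log₁₀(0.19052) = 59.2 × (-0.7201) = -42.63 mV

-43 mV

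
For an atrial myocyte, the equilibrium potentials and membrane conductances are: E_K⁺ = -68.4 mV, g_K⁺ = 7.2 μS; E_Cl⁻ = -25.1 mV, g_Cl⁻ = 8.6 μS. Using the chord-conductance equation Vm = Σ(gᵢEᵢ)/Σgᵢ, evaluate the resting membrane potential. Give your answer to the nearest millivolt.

-45 mV

Σ gᵢEᵢ = 7.2·(-68.4) + 8.6·(-25.1) = -708.34
Σ gᵢ = 7.2 + 8.6 = 15.8
Vm = -708.34 / 15.8 = -44.83 mV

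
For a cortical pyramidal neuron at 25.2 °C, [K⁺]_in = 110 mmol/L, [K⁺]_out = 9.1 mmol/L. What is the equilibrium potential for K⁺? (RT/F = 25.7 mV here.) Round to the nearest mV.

-64 mV

E = (25.7/z) · ln([K⁺]_out/[K⁺]_in) with z = +1.
= (25.7/1) · ln(9.1/110) = 25.70 · ln(0.08273)
= 25.70 · (-2.4922) = -64.05 mV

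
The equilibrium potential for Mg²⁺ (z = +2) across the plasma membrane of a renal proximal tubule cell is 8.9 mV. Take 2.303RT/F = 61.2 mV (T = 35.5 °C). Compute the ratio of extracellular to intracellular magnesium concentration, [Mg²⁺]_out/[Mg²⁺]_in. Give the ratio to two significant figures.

log₁₀([out]/[in]) = E·z/(61.2) = 8.9 × 2 / 61.2 = 0.2908
[out]/[in] = 10^(0.2908) = 1.954

2.0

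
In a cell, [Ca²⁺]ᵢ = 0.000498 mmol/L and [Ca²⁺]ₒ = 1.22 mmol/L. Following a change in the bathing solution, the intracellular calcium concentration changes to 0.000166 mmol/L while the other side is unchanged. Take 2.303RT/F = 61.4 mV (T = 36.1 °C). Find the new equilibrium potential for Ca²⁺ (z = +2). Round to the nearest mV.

After the shift: [Ca²⁺]_out = 1.22, [Ca²⁺]_in = 0.000166 mmol/L.
E_new = (61.4/2)·log₁₀(1.22/0.000166) = 30.70 · (3.8663) = 118.69 mV

119 mV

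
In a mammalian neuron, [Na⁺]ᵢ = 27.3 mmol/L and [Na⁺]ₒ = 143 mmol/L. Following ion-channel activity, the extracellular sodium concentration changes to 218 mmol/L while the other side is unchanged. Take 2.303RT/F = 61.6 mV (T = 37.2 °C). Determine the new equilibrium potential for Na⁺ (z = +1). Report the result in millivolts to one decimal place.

55.6 mV

After the shift: [Na⁺]_out = 218, [Na⁺]_in = 27.3 mmol/L.
E_new = (61.6/1)·log₁₀(218/27.3) = 61.60 · (0.9023) = 55.58 mV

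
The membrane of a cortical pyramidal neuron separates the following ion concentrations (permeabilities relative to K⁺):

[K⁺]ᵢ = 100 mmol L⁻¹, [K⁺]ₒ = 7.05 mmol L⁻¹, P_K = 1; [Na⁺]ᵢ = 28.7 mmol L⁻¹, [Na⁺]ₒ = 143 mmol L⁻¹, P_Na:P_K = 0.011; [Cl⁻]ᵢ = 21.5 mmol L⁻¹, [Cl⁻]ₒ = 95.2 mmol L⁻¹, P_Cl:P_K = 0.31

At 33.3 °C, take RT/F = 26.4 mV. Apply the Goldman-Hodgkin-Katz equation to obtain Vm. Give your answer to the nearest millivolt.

Vm = 26.4 · ln[(Σ P·[cation]ₒ + Σ P·[anion]ᵢ) / (Σ P·[cation]ᵢ + Σ P·[anion]ₒ)]
Numerator = 1×7.05 + 0.011×143 + 0.31×21.5 = 15.29
Denominator = 1×100 + 0.011×28.7 + 0.31×95.2 = 129.8
Vm = 26.4 · ln(0.11776) = 26.4 × (-2.1391) = -56.47 mV

-56 mV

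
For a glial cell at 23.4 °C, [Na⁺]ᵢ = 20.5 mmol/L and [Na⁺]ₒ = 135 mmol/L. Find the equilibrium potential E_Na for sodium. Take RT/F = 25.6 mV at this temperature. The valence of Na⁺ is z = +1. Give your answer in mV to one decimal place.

48.3 mV

E = (25.6/z) · ln([Na⁺]_out/[Na⁺]_in) with z = +1.
= (25.6/1) · ln(135/20.5) = 25.60 · ln(6.585)
= 25.60 · (1.8848) = 48.25 mV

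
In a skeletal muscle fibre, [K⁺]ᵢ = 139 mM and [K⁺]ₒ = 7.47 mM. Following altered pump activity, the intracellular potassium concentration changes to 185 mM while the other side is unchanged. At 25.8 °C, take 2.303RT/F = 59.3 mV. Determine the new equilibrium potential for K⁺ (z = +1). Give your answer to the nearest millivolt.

-83 mV

After the shift: [K⁺]_out = 7.47, [K⁺]_in = 185 mM.
E_new = (59.3/1)·log₁₀(7.47/185) = 59.30 · (-1.3939) = -82.66 mV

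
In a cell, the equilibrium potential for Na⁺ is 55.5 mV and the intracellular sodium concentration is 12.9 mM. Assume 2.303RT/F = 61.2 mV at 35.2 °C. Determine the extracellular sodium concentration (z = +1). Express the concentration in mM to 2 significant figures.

Nernst: E = (61.2/1) · log₁₀([out]/[in]), so log₁₀([out]/[in]) = 55.5 × 1 / 61.2 = 0.9069.
[out]/[in] = 10^(0.9069) = 8.07.
[out] = 8.07 × 12.9 = 104.1 mM.

100 mM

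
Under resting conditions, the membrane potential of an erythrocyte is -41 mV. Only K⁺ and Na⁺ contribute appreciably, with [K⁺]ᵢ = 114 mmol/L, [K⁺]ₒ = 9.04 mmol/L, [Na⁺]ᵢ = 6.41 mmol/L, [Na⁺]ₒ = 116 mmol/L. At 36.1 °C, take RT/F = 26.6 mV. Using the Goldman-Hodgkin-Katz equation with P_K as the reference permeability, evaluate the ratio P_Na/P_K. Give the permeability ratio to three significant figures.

0.134

Let α = P_Na/P_K. GHK: Vm = 26.6·ln[(Kₒ + α·Naₒ)/(Kᵢ + α·Naᵢ)].
e^(Vm/26.6) = e^(-41.0/26.6) = 0.21409
So 0.21409·(Kᵢ + α·Naᵢ) = Kₒ + α·Naₒ → α = (0.21409·114.0 − 9.04) / (116.0 − 0.21409·6.41)
α = (24.41 − 9.04) / (116.0 − 1.372) = 15.37/114.6 = 0.1341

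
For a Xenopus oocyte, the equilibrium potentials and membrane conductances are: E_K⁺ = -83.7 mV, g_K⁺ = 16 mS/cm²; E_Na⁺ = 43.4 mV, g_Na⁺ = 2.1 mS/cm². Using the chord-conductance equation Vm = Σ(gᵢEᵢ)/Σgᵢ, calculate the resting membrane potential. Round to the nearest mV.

-69 mV

Σ gᵢEᵢ = 16·(-83.7) + 2.1·(43.4) = -1248.06
Σ gᵢ = 16 + 2.1 = 18.1
Vm = -1248.06 / 18.1 = -68.95 mV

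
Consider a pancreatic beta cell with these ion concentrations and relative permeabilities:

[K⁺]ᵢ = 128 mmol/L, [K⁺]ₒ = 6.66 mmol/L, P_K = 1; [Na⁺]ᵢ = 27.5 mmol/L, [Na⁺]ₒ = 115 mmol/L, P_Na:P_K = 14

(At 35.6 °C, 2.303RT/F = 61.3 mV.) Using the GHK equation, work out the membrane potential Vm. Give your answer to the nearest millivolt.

Vm = 61.3 · log₁₀[(Σ P·[cation]ₒ + Σ P·[anion]ᵢ) / (Σ P·[cation]ᵢ + Σ P·[anion]ₒ)]
Numerator = 1×6.66 + 14×115 = 1617
Denominator = 1×128 + 14×27.5 = 513
Vm = 61.3 · log₁₀(3.1514) = 61.3 × (0.4985) = 30.56 mV

31 mV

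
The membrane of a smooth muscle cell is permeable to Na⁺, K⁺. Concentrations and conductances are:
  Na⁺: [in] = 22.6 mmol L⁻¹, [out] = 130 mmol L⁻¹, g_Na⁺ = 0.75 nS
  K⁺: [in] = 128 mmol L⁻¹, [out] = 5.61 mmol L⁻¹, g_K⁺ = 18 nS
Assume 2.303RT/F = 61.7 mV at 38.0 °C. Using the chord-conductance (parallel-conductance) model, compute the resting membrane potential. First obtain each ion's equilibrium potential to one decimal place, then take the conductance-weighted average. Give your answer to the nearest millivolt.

E_Na⁺ = (61.7/1)·log₁₀(130/22.6) = 46.9 mV
E_K⁺ = (61.7/1)·log₁₀(5.61/128) = -83.8 mV
Vm = (Σ gᵢEᵢ)/(Σ gᵢ) = (0.75·46.9 + 18·-83.8) / (0.75 + 18)
= -1473.22 / 18.75 = -78.57 mV

-79 mV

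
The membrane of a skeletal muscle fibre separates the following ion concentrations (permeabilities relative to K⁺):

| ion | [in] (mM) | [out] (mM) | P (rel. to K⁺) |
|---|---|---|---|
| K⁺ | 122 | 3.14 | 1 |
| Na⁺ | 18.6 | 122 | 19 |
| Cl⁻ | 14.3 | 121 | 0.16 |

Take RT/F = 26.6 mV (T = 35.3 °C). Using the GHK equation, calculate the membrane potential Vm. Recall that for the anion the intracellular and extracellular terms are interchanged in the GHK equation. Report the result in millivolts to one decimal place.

41.1 mV

Vm = 26.6 · ln[(Σ P·[cation]ₒ + Σ P·[anion]ᵢ) / (Σ P·[cation]ᵢ + Σ P·[anion]ₒ)]
Numerator = 1×3.14 + 19×122 + 0.16×14.3 = 2323
Denominator = 1×122 + 19×18.6 + 0.16×121 = 494.8
Vm = 26.6 · ln(4.6961) = 26.6 × (1.5467) = 41.14 mV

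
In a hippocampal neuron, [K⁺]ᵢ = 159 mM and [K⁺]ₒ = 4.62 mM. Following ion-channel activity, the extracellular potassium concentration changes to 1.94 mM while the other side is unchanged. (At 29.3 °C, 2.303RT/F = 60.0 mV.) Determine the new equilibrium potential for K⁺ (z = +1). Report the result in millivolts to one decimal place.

After the shift: [K⁺]_out = 1.94, [K⁺]_in = 159 mM.
E_new = (60.0/1)·log₁₀(1.94/159) = 60.00 · (-1.9136) = -114.82 mV

-114.8 mV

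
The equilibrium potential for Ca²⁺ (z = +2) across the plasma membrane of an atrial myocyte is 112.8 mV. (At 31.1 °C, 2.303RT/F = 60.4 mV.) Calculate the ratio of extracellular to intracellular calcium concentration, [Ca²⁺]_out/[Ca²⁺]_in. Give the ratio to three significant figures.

log₁₀([out]/[in]) = E·z/(60.4) = 112.8 × 2 / 60.4 = 3.7351
[out]/[in] = 10^(3.7351) = 5434

5430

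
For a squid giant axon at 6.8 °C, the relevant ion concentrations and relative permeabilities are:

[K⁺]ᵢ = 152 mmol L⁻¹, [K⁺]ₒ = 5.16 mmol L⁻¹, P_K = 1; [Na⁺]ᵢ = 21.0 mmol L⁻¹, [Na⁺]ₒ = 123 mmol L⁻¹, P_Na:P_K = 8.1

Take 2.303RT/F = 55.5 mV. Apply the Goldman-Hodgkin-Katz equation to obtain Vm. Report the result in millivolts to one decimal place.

27.3 mV

Vm = 55.5 · log₁₀[(Σ P·[cation]ₒ + Σ P·[anion]ᵢ) / (Σ P·[cation]ᵢ + Σ P·[anion]ₒ)]
Numerator = 1×5.16 + 8.1×123 = 1001
Denominator = 1×152 + 8.1×21.0 = 322.1
Vm = 55.5 · log₁₀(3.1092) = 55.5 × (0.4926) = 27.34 mV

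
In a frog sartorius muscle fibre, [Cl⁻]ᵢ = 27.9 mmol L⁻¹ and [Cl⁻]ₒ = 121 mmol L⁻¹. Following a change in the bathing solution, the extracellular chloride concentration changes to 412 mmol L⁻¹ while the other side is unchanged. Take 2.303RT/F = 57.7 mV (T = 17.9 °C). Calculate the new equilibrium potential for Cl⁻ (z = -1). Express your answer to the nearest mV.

-67 mV

After the shift: [Cl⁻]_out = 412, [Cl⁻]_in = 27.9 mmol L⁻¹.
E_new = (57.7/-1)·log₁₀(412/27.9) = -57.70 · (1.1693) = -67.47 mV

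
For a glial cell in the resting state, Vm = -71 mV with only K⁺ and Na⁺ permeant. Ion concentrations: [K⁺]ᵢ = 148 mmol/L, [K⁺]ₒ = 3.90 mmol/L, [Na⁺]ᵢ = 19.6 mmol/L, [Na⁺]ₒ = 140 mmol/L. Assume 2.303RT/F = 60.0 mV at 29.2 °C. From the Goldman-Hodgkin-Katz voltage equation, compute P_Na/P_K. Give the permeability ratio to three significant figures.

Let α = P_Na/P_K. GHK: Vm = 60.0·log₁₀[(Kₒ + α·Naₒ)/(Kᵢ + α·Naᵢ)].
10^(Vm/60.0) = 10^(-71.0/60.0) = 0.065564
So 0.065564·(Kᵢ + α·Naᵢ) = Kₒ + α·Naₒ → α = (0.065564·148.0 − 3.9) / (140.0 − 0.065564·19.6)
α = (9.703 − 3.9) / (140.0 − 1.285) = 5.803/138.7 = 0.04184

0.0418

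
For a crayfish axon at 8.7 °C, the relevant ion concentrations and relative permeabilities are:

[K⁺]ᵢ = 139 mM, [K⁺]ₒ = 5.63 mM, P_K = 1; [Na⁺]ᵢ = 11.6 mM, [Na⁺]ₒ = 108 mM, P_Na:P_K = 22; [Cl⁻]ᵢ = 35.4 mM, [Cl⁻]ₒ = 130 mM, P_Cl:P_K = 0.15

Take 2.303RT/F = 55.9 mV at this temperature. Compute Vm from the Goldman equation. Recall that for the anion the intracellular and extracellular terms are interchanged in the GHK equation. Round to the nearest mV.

Vm = 55.9 · log₁₀[(Σ P·[cation]ₒ + Σ P·[anion]ᵢ) / (Σ P·[cation]ᵢ + Σ P·[anion]ₒ)]
Numerator = 1×5.63 + 22×108 + 0.15×35.4 = 2387
Denominator = 1×139 + 22×11.6 + 0.15×130 = 413.7
Vm = 55.9 · log₁₀(5.7697) = 55.9 × (0.7612) = 42.55 mV

43 mV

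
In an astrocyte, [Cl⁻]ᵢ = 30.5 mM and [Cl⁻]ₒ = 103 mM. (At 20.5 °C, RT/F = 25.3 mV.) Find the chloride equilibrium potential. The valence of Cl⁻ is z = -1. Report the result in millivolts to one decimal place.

E = (25.3/z) · ln([Cl⁻]_out/[Cl⁻]_in) with z = -1.
For an anion, dividing by z = -1 reverses the sign.
= (25.3/-1) · ln(103/30.5) = -25.30 · ln(3.377)
= -25.30 · (1.2170) = -30.79 mV

-30.8 mV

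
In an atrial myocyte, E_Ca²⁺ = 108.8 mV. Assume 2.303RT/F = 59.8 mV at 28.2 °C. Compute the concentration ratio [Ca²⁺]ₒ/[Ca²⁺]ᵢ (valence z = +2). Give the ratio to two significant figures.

4400

log₁₀([out]/[in]) = E·z/(59.8) = 108.8 × 2 / 59.8 = 3.6388
[out]/[in] = 10^(3.6388) = 4353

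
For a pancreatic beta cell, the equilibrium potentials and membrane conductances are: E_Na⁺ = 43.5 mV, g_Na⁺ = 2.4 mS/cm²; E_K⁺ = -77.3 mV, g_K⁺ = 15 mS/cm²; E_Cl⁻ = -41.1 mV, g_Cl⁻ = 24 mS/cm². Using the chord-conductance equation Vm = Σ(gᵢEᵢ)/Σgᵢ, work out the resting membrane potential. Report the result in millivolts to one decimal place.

Σ gᵢEᵢ = 2.4·(43.5) + 15·(-77.3) + 24·(-41.1) = -2041.50
Σ gᵢ = 2.4 + 15 + 24 = 41.4
Vm = -2041.50 / 41.4 = -49.31 mV

-49.3 mV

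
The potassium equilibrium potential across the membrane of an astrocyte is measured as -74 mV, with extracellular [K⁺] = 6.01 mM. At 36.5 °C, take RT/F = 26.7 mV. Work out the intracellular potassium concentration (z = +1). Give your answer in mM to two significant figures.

Nernst: E = (26.7/1) · ln([out]/[in]), so ln([out]/[in]) = -74.0 × 1 / 26.7 = -2.7715.
[out]/[in] = e^(-2.7715) = 0.06257.
[in] = 6.01 / 0.06257 = 96.06 mM.

96 mM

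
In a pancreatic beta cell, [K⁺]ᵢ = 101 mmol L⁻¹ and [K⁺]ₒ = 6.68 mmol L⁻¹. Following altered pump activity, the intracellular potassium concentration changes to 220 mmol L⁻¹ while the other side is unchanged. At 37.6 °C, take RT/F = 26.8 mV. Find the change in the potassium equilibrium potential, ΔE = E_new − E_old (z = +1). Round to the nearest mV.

E_old = (26.8/1)·ln(6.68/101) = -72.79 mV
E_new = (26.8/1)·ln(6.68/220) = -93.65 mV
ΔE = -93.65 − (-72.79) = -20.86 mV

-21 mV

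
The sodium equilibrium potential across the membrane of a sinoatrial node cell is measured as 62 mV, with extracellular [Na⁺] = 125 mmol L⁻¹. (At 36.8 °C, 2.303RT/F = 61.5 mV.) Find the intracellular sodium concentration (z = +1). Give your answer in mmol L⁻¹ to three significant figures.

Nernst: E = (61.5/1) · log₁₀([out]/[in]), so log₁₀([out]/[in]) = 62.0 × 1 / 61.5 = 1.0081.
[out]/[in] = 10^(1.0081) = 10.19.
[in] = 125 / 10.19 = 12.27 mmol L⁻¹.

12.3 mmol L⁻¹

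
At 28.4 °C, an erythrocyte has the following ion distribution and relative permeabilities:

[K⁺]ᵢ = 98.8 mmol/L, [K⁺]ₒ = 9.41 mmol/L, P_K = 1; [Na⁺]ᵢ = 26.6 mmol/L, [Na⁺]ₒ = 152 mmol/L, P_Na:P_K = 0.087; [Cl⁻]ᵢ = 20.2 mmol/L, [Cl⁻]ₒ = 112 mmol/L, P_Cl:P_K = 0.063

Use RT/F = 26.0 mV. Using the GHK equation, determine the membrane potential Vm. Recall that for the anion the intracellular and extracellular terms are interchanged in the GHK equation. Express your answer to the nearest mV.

Vm = 26.0 · ln[(Σ P·[cation]ₒ + Σ P·[anion]ᵢ) / (Σ P·[cation]ᵢ + Σ P·[anion]ₒ)]
Numerator = 1×9.41 + 0.087×152 + 0.063×20.2 = 23.91
Denominator = 1×98.8 + 0.087×26.6 + 0.063×112 = 108.2
Vm = 26.0 · ln(0.22101) = 26.0 × (-1.5096) = -39.25 mV

-39 mV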